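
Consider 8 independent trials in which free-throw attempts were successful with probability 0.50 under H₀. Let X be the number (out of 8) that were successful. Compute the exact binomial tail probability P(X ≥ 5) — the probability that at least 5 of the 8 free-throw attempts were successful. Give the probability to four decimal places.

X ~ Binomial(n=8, p=0.50).
P(X ≥ 5) = C(8,5)·0.50^5·0.50^3 + C(8,6)·0.50^6·0.50^2 + C(8,7)·0.50^7·0.50^1 + C(8,8)·0.50^8·0.50^0.
= 0.218750 + 0.109375 + 0.031250 + 0.003906 = 0.3633.

P = 0.3633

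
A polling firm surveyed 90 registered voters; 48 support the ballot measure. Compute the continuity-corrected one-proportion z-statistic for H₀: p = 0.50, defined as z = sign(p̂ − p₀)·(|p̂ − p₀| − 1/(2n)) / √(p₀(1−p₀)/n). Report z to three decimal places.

z = 0.527

The sample proportion is 48/90 = 0.53333. p̂ − p₀ = 0.033333.
Continuity correction 1/(2n) = 1/180 = 0.005556.
Corrected numerator: |0.033333| − 0.005556 = 0.027777.
Null standard error: √(0.50·0.50/90) = √0.002777778 = 0.052705.
z = (+)0.027777/0.052705 = 0.527.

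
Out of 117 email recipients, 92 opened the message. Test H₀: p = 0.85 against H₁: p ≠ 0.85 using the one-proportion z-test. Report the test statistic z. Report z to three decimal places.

p̂ = 92/117 = 0.78632.
Under H₀, SE = √(p₀(1−p₀)/n) = √(0.85·0.15/117) = √0.001089744 = 0.033011.
z = (p̂ − p₀)/SE = (0.78632 − 0.85)/0.033011 = -1.929.

z = -1.929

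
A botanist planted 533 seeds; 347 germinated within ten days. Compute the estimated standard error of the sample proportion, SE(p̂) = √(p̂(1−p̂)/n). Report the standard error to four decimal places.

SE = 0.0206

With x = 347 successes in n = 533, p̂ = 0.65103.
p̂(1−p̂) = 0.227190.
SE = √(0.227190/533) = √0.000426248 = 0.0206.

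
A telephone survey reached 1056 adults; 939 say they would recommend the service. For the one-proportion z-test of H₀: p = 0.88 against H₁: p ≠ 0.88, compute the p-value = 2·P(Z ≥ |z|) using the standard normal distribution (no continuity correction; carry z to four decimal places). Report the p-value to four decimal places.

p-value = 0.3573

p̂ = 939/1056 = 0.88920.
Null standard error: √(0.88·0.12/1056) = √0.000100000 = 0.010000.
z = (p̂ − p₀)/SE = (939/1056 − 0.88)/0.010000 ≈ 0.9205.
p-value = 2·P(Z ≥ |z|) with z = 0.9205 → 0.3573.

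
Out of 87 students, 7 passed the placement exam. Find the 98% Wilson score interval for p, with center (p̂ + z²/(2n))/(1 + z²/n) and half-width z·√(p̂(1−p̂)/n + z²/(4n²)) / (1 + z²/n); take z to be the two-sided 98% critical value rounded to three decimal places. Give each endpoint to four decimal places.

p̂ = 7/87 = 0.08046; z = 2.326, so z² = 5.410276.
1 + z²/n = 1.062187.
Center = (0.08046 + 0.031094)/1.062187 = 0.10502.
Radicand: p̂(1−p̂)/n + z²/(4n²) = 0.000850414 + 0.000178699 = 0.001029113.
Half-width = z·√(radicand)/denom = 2.326·0.032080/1.062187 = 0.07025.
So the interval runs from 0.0348 to 0.1753.

(0.0348, 0.1753)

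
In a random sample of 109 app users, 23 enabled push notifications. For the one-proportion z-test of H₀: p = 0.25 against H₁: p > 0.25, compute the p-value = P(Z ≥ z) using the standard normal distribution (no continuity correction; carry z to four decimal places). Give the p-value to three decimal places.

p̂ = 23/109 = 0.21101.
Null standard error: √(0.25·0.75/109) = √0.001720183 = 0.041475.
z = (p̂ − p₀)/SE = (23/109 − 0.25)/0.041475 ≈ -0.9401.
p-value = P(Z ≥ z) with z = -0.9401 → 0.826.

p-value = 0.826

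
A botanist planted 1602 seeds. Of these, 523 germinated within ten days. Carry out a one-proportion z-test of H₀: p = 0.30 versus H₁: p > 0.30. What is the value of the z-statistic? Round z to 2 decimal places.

Sample proportion p̂ = 523/1602 = 0.32647.
Null standard error: √(0.30·0.70/1602) = √0.000131086 = 0.011449.
Test statistic: z = 0.02647/0.011449 = 2.31.

z = 2.31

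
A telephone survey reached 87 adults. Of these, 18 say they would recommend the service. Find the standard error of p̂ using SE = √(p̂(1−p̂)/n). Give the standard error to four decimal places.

p̂ = 18/87 = 0.20690.
p̂(1−p̂) = 0.20690·0.79310 = 0.164092.
Dividing by n and taking the root: √0.001886115 = 0.0434.

SE = 0.0434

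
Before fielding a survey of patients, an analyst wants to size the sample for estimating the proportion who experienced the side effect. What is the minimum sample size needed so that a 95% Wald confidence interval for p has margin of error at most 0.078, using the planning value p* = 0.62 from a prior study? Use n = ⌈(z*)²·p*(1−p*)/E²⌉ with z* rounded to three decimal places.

The 95% critical value is z* = 1.960.
p*(1−p*) = 0.2356.
(z*)²·p*(1−p*)/E² = 3.841600·0.2356/0.006084 = 148.764.
⌈148.764⌉ = 149.

n = 149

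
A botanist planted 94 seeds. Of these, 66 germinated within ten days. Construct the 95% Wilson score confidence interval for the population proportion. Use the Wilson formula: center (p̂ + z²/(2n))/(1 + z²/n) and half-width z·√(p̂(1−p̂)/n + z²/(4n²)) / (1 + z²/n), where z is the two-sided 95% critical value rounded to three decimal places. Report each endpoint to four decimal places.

(0.6032, 0.7852)

p̂ = 66/94 = 0.70213; z = 1.960, so z² = 3.841600.
Denominator 1 + z²/n = 1 + 3.841600/94 = 1.040868.
Center = (0.70213 + 0.020434)/1.040868 = 0.69419.
Radicand: p̂(1−p̂)/n + z²/(4n²) = 0.002224941 + 0.000108692 = 0.002333633.
Half-width = 1.960·√0.002333633/1.040868 = 0.09097.
So the interval runs from 0.6032 to 0.7852.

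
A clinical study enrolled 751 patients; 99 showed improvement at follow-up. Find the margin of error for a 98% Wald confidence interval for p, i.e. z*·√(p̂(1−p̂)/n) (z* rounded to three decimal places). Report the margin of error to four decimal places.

ME = 0.0287

With x = 99 successes in n = 751, p̂ = 0.13182.
SE(p̂) = √(0.13182·0.86818/751) = 0.012345.
z* = 2.326 at the 98% level.
ME = 2.326·0.012345 = 0.0287.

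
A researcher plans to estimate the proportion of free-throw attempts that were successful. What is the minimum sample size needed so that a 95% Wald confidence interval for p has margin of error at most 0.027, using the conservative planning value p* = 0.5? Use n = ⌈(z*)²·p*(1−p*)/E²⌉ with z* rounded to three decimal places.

n = 1318

For 95% confidence, z* = 1.960.
p*(1−p*) = 0.2500.
Required n before rounding: 3.841600 × 0.2500 / 0.027² = 1317.421.
Rounding up, n = 1318.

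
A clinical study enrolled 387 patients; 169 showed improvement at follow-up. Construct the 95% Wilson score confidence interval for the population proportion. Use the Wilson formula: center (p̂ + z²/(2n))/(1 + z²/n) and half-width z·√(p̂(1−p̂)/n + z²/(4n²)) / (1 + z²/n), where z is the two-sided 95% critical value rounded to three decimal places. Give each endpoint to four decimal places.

(0.3881, 0.4865)

p̂ = 169/387 = 0.43669; z = 1.960, so z² = 3.841600.
1 + z²/n = 1.009927.
Adjusted center: (0.43669 + z²/(2n))/1.009927 = 0.43731.
Radicand: p̂(1−p̂)/n + z²/(4n²) = 0.000635639 + 0.000006413 = 0.000642052.
Half-width = 1.960·√0.000642052/1.009927 = 0.04918.
So the interval runs from 0.3881 to 0.4865.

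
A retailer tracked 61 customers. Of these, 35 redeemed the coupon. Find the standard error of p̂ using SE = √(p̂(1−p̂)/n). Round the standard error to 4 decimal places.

The sample proportion is 35/61 = 0.57377.
p̂(1−p̂) = 0.244558.
SE = √(0.244558/61) = √0.004009148 = 0.0633.

SE = 0.0633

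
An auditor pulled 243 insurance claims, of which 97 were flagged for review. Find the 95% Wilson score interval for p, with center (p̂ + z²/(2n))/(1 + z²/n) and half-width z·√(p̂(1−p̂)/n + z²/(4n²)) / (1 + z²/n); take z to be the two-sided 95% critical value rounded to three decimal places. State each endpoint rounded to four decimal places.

(0.3396, 0.4619)

p̂ = 97/243 = 0.39918; z = 1.960, so z² = 3.841600.
1 + z²/n = 1.015809.
Adjusted center: (0.39918 + z²/(2n))/1.015809 = 0.40075.
Radicand: p̂(1−p̂)/n + z²/(4n²) = 0.000986974 + 0.000016264 = 0.001003238.
Half-width = z·√(radicand)/denom = 1.960·0.031674/1.015809 = 0.06111.
So the interval runs from 0.3396 to 0.4619.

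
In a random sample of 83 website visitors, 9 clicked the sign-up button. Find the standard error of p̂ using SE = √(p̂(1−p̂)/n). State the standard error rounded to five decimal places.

Sample proportion p̂ = 9/83 = 0.10843.
p̂(1−p̂) = 0.096673.
Dividing by n and taking the root: √0.001164735 = 0.03413.

SE = 0.03413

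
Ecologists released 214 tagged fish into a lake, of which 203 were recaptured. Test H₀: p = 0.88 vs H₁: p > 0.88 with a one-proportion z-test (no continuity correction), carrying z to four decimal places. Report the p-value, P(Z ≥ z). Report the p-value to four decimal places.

p-value = 0.0010

p̂ = 203/214 = 0.94860.
Under H₀, SE = √(p₀(1−p₀)/n) = √(0.88·0.12/214) = √0.000493458 = 0.022214.
Test statistic (full precision, shown to 4 dp): z = (203/214 − 0.88)/SE₀ ≈ 3.0881.
From the standard normal, P(Z ≥ z) = 0.0010.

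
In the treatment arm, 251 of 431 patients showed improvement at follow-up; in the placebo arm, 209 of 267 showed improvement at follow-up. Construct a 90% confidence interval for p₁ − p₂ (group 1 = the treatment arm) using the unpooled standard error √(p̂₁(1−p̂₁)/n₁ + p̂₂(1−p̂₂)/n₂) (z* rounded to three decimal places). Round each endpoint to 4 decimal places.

(-0.2574, -0.1434)

p̂₁ = 0.58237, p̂₂ = 0.78277, so the observed difference is -0.20040.
SE = √(0.000564306 + 0.000636855) = √0.001201161 = 0.034658.
z* = 1.645 at the 90% level. Margin = 1.645·0.034658 = 0.05701.
CI: -0.20040 ± 0.05701 = (-0.2574, -0.1434).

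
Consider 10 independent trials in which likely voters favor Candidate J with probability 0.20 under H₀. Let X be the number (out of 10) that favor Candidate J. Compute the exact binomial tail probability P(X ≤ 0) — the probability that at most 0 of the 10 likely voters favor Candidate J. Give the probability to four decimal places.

P = 0.1074

X ~ Binomial(n=10, p=0.20).
P(X ≤ 0) = C(10,0)·0.20^0·0.80^10.
= 0.107374 = 0.1074.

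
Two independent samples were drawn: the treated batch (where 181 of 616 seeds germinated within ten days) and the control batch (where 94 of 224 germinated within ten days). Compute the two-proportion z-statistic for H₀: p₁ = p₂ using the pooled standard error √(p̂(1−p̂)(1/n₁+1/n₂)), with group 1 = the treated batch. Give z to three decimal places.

Sample proportions: p̂₁ = 181/616 = 0.29383 and p̂₂ = 94/224 = 0.41964.
Pooling: p̂ = 275/840 = 0.32738.
SE = √[p̂(1−p̂)(1/n₁+1/n₂)] = √[0.32738·0.67262·(1/616+1/224)] ≈ 0.036613.
z = -0.12581/0.036613 = -3.436.

z = -3.436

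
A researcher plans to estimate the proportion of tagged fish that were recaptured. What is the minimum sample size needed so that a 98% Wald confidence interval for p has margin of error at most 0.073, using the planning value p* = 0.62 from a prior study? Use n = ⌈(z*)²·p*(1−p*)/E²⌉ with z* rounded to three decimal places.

n = 240

z* = 2.326 at the 98% level.
p*(1−p*) = 0.2356.
Required n before rounding: 5.410276 × 0.2356 / 0.073² = 239.193.
Rounding up, n = 240.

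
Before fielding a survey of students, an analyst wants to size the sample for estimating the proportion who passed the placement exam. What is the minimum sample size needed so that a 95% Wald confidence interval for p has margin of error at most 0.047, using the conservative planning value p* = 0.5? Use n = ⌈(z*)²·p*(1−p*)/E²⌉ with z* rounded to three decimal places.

n = 435

z* = 1.960 at the 95% level.
p*(1−p*) = 0.50·0.50 = 0.2500.
Required n before rounding: 3.841600 × 0.2500 / 0.047² = 434.767.
⌈434.767⌉ = 435.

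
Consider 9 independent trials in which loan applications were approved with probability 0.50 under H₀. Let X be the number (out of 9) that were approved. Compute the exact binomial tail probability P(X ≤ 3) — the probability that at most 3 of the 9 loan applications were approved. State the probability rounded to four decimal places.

P = 0.2539

X is binomial with n = 9 and p = 0.50.
P(X ≤ 3) = C(9,0)·0.50^0·0.50^9 + C(9,1)·0.50^1·0.50^8 + C(9,2)·0.50^2·0.50^7 + C(9,3)·0.50^3·0.50^6.
= 0.001953 + 0.017578 + 0.070312 + 0.164062 = 0.2539.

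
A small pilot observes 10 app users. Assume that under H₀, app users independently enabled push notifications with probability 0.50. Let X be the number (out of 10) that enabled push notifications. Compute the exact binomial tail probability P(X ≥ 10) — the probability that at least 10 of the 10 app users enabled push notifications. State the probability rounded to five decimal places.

P = 0.00098

X is binomial with n = 10 and p = 0.50.
P(X ≥ 10) = C(10,10)·0.50^10·0.50^0.
= 0.000977 = 0.00098.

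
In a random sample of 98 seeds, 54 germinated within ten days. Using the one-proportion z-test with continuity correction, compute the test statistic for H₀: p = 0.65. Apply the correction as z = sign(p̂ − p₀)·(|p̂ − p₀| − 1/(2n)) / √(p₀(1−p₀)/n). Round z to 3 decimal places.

z = -1.948

Sample proportion p̂ = 54/98 = 0.55102. p̂ − p₀ = -0.098980.
Continuity correction 1/(2n) = 1/196 = 0.005102.
Corrected numerator: |-0.098980| − 0.005102 = 0.093878.
Null standard error: √(0.65·0.35/98) = √0.002321429 = 0.048181.
z = −0.093878/0.048181 = -1.948.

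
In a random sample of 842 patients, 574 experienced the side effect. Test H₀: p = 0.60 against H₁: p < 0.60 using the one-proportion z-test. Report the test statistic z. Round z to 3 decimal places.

z = 4.840

p̂ = 574/842 = 0.68171.
Under H₀, SE = √(p₀(1−p₀)/n) = √(0.60·0.40/842) = √0.000285036 = 0.016883.
Test statistic: z = 0.08171/0.016883 = 4.840.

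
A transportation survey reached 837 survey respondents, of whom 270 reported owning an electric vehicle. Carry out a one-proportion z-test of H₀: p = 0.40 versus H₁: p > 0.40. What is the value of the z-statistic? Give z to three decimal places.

z = -4.572

Sample proportion p̂ = 270/837 = 0.32258.
Null standard error: √(0.40·0.60/837) = √0.000286738 = 0.016933.
z = (p̂ − p₀)/SE = (0.32258 − 0.40)/0.016933 = -4.572.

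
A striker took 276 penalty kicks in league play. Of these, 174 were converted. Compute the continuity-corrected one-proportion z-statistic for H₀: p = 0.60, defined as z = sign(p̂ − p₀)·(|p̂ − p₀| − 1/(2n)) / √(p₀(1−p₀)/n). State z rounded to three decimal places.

z = 0.971

The sample proportion is 174/276 = 0.63043. p̂ − p₀ = 0.030435.
Continuity correction 1/(2n) = 1/552 = 0.001812.
Corrected numerator: |0.030435| − 0.001812 = 0.028623.
Under H₀, SE = √(p₀(1−p₀)/n) = √(0.60·0.40/276) = √0.000869565 = 0.029488.
z = (+)0.028623/0.029488 = 0.971.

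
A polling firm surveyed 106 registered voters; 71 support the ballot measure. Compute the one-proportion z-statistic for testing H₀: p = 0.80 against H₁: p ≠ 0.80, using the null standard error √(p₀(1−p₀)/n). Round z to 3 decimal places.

z = -3.351

p̂ = 71/106 = 0.66981.
Under H₀, SE = √(p₀(1−p₀)/n) = √(0.80·0.20/106) = √0.001509434 = 0.038851.
z = (p̂ − p₀)/SE = (0.66981 − 0.80)/0.038851 = -3.351.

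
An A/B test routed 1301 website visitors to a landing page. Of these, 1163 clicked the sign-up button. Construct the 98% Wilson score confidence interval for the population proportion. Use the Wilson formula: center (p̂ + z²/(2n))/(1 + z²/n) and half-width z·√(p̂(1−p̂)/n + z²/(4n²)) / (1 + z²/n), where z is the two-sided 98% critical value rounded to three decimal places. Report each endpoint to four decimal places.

(0.8724, 0.9122)

p̂ = 1163/1301 = 0.89393; z = 2.326, so z² = 5.410276.
1 + z²/n = 1.004159.
Adjusted center: (0.89393 + z²/(2n))/1.004159 = 0.89230.
Radicand: p̂(1−p̂)/n + z²/(4n²) = 0.000072883 + 0.000000799 = 0.000073682.
Half-width = z·√(radicand)/denom = 2.326·0.008584/1.004159 = 0.01988.
CI: 0.89230 ± 0.01988 = (0.8724, 0.9122).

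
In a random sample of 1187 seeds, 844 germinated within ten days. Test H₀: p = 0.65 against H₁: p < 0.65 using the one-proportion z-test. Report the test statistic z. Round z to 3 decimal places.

p̂ = 844/1187 = 0.71104.
Null standard error: √(0.65·0.35/1187) = √0.000191660 = 0.013844.
z = (p̂ − p₀)/SE = (0.71104 − 0.65)/0.013844 = 4.409.

z = 4.409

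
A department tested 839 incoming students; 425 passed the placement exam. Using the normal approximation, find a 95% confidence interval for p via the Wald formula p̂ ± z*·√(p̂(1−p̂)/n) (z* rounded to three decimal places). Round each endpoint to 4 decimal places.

(0.4727, 0.5404)

p̂ = 425/839 = 0.50656.
SE = √(p̂(1−p̂)/n) = √(0.249957/839) = 0.017260.
For 95% confidence, z* = 1.960.
Margin = 1.960·0.017260 = 0.03383.
So the interval runs from 0.4727 to 0.5404.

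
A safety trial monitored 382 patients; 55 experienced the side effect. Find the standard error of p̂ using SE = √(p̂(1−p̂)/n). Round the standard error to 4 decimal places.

Sample proportion p̂ = 55/382 = 0.14398.
p̂(1−p̂) = 0.14398·0.85602 = 0.123250.
SE = √(0.123250/382) = √0.000322644 = 0.0180.

SE = 0.0180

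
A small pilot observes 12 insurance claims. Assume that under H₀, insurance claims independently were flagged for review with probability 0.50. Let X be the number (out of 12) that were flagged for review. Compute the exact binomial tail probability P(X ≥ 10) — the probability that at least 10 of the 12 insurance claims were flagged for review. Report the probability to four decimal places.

X ~ Binomial(n=12, p=0.50).
P(X ≥ 10) = C(12,10)·0.50^10·0.50^2 + C(12,11)·0.50^11·0.50^1 + C(12,12)·0.50^12·0.50^0.
= 0.016113 + 0.002930 + 0.000244 = 0.0193.

P = 0.0193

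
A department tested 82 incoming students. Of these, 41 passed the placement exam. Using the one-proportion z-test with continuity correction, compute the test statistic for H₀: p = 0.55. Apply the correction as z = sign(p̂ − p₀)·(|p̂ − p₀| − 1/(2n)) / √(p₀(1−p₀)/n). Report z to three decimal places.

z = -0.799

Sample proportion p̂ = 41/82 = 0.50000. p̂ − p₀ = -0.050000.
1/(2n) = 0.006098.
Corrected numerator: |-0.050000| − 0.006098 = 0.043902.
Under H₀, SE = √(p₀(1−p₀)/n) = √(0.55·0.45/82) = √0.003018293 = 0.054939.
z = (−)0.043902/0.054939 = -0.799.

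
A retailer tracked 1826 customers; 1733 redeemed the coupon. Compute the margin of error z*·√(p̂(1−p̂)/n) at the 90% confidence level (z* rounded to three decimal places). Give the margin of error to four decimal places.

ME = 0.0085

Sample proportion p̂ = 1733/1826 = 0.94907.
SE(p̂) = √(0.94907·0.05093/1826) = 0.005145.
For 90% confidence, z* = 1.645.
So ME = 0.0085.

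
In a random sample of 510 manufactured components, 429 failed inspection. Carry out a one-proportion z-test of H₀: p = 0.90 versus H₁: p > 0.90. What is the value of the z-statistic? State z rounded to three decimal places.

The sample proportion is 429/510 = 0.84118.
SE₀ = √(0.90·0.10/510) = 0.013284.
z = (0.84118 − 0.90)/0.013284 = -0.05882/0.013284 = -4.428.

z = -4.428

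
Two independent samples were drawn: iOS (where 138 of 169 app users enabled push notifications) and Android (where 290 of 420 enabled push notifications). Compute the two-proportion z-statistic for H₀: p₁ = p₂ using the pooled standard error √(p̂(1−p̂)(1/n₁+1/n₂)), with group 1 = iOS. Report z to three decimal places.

Sample proportions: p̂₁ = 138/169 = 0.81657 and p̂₂ = 290/420 = 0.69048.
Pooling: p̂ = 428/589 = 0.72666.
SE = √[p̂(1−p̂)(1/n₁+1/n₂)] = √[0.72666·0.27334·(1/169+1/420)] ≈ 0.040598.
z = 0.12609/0.040598 = 3.106.

z = 3.106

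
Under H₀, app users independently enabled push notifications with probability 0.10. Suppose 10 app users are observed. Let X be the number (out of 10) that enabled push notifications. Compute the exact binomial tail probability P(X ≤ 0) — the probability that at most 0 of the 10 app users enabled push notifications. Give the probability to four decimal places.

X is binomial with n = 10 and p = 0.10.
P(X ≤ 0) = C(10,0)·0.10^0·0.90^10.
= 0.348678 = 0.3487.

P = 0.3487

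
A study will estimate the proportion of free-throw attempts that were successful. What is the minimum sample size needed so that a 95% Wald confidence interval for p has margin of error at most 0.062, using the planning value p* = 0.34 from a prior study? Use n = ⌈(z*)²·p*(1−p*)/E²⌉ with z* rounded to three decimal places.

The 95% critical value is z* = 1.960.
p*(1−p*) = 0.2244.
(z*)²·p*(1−p*)/E² = 3.841600·0.2244/0.003844 = 224.260.
Rounding up, n = 225.

n = 225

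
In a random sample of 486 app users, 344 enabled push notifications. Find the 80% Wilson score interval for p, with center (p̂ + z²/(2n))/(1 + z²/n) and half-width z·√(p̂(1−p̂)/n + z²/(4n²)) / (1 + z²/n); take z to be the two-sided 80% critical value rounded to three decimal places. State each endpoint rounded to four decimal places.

(0.6807, 0.7335)

p̂ = 344/486 = 0.70782; z = 1.282, so z² = 1.643524.
Denominator 1 + z²/n = 1 + 1.643524/486 = 1.003382.
Adjusted center: (0.70782 + z²/(2n))/1.003382 = 0.70712.
Radicand: p̂(1−p̂)/n + z²/(4n²) = 0.000425538 + 0.000001740 = 0.000427278.
Half-width = z·√(radicand)/denom = 1.282·0.020671/1.003382 = 0.02641.
So the interval runs from 0.6807 to 0.7335.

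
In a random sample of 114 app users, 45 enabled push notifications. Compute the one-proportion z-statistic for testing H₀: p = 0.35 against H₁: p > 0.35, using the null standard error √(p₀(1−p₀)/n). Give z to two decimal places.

The sample proportion is 45/114 = 0.39474.
Under H₀, SE = √(p₀(1−p₀)/n) = √(0.35·0.65/114) = √0.001995614 = 0.044672.
z = (0.39474 − 0.35)/0.044672 = 0.04474/0.044672 = 1.00.

z = 1.00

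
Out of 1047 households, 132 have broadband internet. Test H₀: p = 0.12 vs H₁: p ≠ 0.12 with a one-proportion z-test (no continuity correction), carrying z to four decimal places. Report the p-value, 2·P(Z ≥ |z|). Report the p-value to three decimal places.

p̂ = 132/1047 = 0.12607.
SE₀ = √(0.12·0.88/1047) = 0.010043.
z = (p̂ − p₀)/SE = (132/1047 − 0.12)/0.010043 ≈ 0.6049.
p-value = 2·P(Z ≥ |z|) with z = 0.6049 → 0.545.

p-value = 0.545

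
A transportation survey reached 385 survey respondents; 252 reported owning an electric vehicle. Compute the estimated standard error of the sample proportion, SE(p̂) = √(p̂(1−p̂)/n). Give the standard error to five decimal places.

With x = 252 successes in n = 385, p̂ = 0.65455.
p̂(1−p̂) = 0.226114.
SE = √(0.226114/385) = 0.02423.

SE = 0.02423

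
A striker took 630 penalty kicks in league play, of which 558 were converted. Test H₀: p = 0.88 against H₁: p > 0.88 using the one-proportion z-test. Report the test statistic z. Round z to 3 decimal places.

Sample proportion p̂ = 558/630 = 0.88571.
SE₀ = √(0.88·0.12/630) = 0.012947.
z = (p̂ − p₀)/SE = (0.88571 − 0.88)/0.012947 = 0.441.

z = 0.441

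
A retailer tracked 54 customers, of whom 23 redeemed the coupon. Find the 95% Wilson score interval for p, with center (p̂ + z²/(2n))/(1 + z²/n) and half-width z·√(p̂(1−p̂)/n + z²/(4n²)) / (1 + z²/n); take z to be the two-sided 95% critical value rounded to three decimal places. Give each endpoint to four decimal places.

Here p̂ = 23/54 = 0.42593 and z = 1.960 (z² = 3.841600).
1 + z²/n = 1.071141.
Center = (0.42593 + 0.035570)/1.071141 = 0.43085.
Radicand: p̂(1−p̂)/n + z²/(4n²) = 0.004528019 + 0.000329355 = 0.004857374.
Half-width = z·√(radicand)/denom = 1.960·0.069695/1.071141 = 0.12753.
Interval: 0.43085 ± 0.12753 → (0.3033, 0.5584).

(0.3033, 0.5584)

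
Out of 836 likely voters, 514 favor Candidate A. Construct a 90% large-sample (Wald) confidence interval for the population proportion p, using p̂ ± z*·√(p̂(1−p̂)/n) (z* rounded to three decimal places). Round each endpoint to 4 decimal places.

With x = 514 successes in n = 836, p̂ = 0.61483.
SE(p̂) = √(0.61483·0.38517/836) = 0.016831.
z* = 1.645 at the 90% level.
Margin = 1.645·0.016831 = 0.02769.
CI: 0.61483 ± 0.02769 = (0.5871, 0.6425).

(0.5871, 0.6425)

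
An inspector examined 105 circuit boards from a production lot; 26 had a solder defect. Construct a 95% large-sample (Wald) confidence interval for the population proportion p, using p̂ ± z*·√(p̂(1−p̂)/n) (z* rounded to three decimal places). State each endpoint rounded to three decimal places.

With x = 26 successes in n = 105, p̂ = 0.24762.
SE = √(p̂(1−p̂)/n) = √(0.186304/105) = 0.042123.
z* = 1.960 at the 95% level.
Margin of error: 1.960 × 0.042123 = 0.08256.
So the interval runs from 0.165 to 0.330.

(0.165, 0.330)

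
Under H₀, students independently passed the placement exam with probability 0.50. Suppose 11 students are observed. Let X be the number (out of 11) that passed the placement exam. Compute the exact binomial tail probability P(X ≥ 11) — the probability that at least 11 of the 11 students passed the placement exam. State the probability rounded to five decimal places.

P = 0.00049

X is binomial with n = 11 and p = 0.50.
P(X ≥ 11) = C(11,11)·0.50^11·0.50^0.
= 0.000488 = 0.00049.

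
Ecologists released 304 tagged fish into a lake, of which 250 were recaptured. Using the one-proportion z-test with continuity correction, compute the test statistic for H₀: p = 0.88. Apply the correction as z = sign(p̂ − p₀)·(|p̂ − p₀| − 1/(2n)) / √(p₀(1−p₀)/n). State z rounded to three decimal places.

z = -3.004

p̂ = 250/304 = 0.82237. p̂ − p₀ = -0.057632.
Continuity correction 1/(2n) = 1/608 = 0.001645.
Corrected numerator: |-0.057632| − 0.001645 = 0.055987.
Null standard error: √(0.88·0.12/304) = √0.000347368 = 0.018638.
z = (−)0.055987/0.018638 = -3.004.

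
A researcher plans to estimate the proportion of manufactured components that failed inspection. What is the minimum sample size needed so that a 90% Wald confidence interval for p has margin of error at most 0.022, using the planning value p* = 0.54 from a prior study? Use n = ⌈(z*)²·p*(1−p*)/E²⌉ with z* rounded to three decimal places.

n = 1389

The 90% critical value is z* = 1.645.
p*(1−p*) = 0.2484.
(z*)²·p*(1−p*)/E² = 2.706025·0.2484/0.000484 = 1388.795.
⌈1388.795⌉ = 1389.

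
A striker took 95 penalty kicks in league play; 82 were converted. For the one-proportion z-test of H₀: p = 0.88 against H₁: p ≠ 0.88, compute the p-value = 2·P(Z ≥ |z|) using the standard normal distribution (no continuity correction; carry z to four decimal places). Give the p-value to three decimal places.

p-value = 0.613

The sample proportion is 82/95 = 0.86316.
Null standard error: √(0.88·0.12/95) = √0.001111579 = 0.033340.
Test statistic (full precision, shown to 4 dp): z = (82/95 − 0.88)/SE₀ ≈ -0.5052.
From the standard normal, 2·P(Z ≥ |z|) = 0.613.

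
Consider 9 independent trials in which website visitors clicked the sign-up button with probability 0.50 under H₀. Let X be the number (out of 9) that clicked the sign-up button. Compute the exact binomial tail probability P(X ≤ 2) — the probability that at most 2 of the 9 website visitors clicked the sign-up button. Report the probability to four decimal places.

X is binomial with n = 9 and p = 0.50.
P(X ≤ 2) = C(9,0)·0.50^0·0.50^9 + C(9,1)·0.50^1·0.50^8 + C(9,2)·0.50^2·0.50^7.
= 0.001953 + 0.017578 + 0.070312 = 0.0898.

P = 0.0898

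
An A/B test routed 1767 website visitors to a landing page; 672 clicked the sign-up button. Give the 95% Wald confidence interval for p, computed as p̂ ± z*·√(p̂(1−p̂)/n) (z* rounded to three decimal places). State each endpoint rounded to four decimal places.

(0.3577, 0.4029)

p̂ = 672/1767 = 0.38031.
SE(p̂) = √(0.38031·0.61969/1767) = 0.011549.
The 95% critical value is z* = 1.960.
Margin of error: 1.960 × 0.011549 = 0.02264.
CI: 0.38031 ± 0.02264 = (0.3577, 0.4029).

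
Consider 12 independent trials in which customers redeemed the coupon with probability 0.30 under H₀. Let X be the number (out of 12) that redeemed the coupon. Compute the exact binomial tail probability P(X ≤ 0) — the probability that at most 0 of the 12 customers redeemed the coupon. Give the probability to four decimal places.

X is binomial with n = 12 and p = 0.30.
P(X ≤ 0) = C(12,0)·0.30^0·0.70^12.
= 0.013841 = 0.0138.

P = 0.0138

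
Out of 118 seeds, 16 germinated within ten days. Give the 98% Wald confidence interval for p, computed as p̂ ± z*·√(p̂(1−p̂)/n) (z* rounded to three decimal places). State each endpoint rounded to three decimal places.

With x = 16 successes in n = 118, p̂ = 0.13559.
SE = √(p̂(1−p̂)/n) = √(0.117208/118) = 0.031516.
For 98% confidence, z* = 2.326.
Margin of error: 2.326 × 0.031516 = 0.07331.
Interval: 0.13559 ± 0.07331 → (0.062, 0.209).

(0.062, 0.209)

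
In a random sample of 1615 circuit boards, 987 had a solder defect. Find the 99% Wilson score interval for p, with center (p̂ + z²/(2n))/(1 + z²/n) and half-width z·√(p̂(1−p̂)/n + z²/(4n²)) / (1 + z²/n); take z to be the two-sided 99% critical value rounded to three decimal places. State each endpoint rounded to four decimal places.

(0.5795, 0.6419)

p̂ = 987/1615 = 0.61115; z = 2.576, so z² = 6.635776.
1 + z²/n = 1.004109.
Adjusted center: (0.61115 + z²/(2n))/1.004109 = 0.61069.
Radicand: p̂(1−p̂)/n + z²/(4n²) = 0.000147150 + 0.000000636 = 0.000147786.
Half-width = z·√(radicand)/denom = 2.576·0.012157/1.004109 = 0.03119.
Interval: 0.61069 ± 0.03119 → (0.5795, 0.6419).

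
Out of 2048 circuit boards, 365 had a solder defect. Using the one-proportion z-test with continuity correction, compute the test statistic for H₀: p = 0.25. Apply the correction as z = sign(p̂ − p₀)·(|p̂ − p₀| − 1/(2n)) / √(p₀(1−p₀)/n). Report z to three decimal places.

With x = 365 successes in n = 2048, p̂ = 0.17822. p̂ − p₀ = -0.071777.
Continuity correction 1/(2n) = 1/4096 = 0.000244.
Corrected numerator: |-0.071777| − 0.000244 = 0.071533.
Under H₀, SE = √(p₀(1−p₀)/n) = √(0.25·0.75/2048) = √0.000091553 = 0.009568.
z = −0.071533/0.009568 = -7.476.

z = -7.476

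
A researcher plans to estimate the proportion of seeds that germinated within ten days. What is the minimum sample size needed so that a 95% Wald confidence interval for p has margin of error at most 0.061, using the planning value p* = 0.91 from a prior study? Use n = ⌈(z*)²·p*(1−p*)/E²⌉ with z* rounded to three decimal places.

For 95% confidence, z* = 1.960.
p*(1−p*) = 0.91·0.09 = 0.0819.
(z*)²·p*(1−p*)/E² = 3.841600·0.0819/0.003721 = 84.554.
⌈84.554⌉ = 85.

n = 85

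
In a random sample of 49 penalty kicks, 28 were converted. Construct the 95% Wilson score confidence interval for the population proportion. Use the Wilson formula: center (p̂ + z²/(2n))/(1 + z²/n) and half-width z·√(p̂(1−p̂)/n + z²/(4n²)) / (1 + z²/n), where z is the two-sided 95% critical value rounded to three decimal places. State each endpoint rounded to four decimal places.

p̂ = 28/49 = 0.57143; z = 1.960, so z² = 3.841600.
1 + z²/n = 1.078400.
Adjusted center: (0.57143 + z²/(2n))/1.078400 = 0.56624.
Radicand: p̂(1−p̂)/n + z²/(4n²) = 0.004997918 + 0.000400000 = 0.005397918.
Half-width = z·√(radicand)/denom = 1.960·0.073471/1.078400 = 0.13353.
CI: 0.56624 ± 0.13353 = (0.4327, 0.6998).

(0.4327, 0.6998)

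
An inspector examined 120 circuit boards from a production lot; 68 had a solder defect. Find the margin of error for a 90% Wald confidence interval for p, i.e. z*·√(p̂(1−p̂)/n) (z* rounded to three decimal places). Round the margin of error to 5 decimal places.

Sample proportion p̂ = 68/120 = 0.56667.
Standard error of p̂: √(0.245556/120) = √0.002046296 = 0.045236.
z* = 1.645 at the 90% level.
Margin of error = z*·SE = 1.645 × 0.045236 = 0.07441.

ME = 0.07441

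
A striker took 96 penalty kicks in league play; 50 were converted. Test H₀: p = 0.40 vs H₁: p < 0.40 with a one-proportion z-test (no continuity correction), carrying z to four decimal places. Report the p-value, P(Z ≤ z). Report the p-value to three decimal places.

The sample proportion is 50/96 = 0.52083.
Under H₀, SE = √(p₀(1−p₀)/n) = √(0.40·0.60/96) = √0.002500000 = 0.050000.
z = (p̂ − p₀)/SE = (50/96 − 0.40)/0.050000 ≈ 2.4167.
p-value = P(Z ≤ z) with z = 2.4167 → 0.992.

p-value = 0.992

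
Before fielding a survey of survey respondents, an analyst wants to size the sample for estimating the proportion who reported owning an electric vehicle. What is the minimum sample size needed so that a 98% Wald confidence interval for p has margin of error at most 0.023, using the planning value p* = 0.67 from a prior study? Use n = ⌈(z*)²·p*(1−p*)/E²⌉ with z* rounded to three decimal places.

z* = 2.326 at the 98% level.
p*(1−p*) = 0.2211.
Required n before rounding: 5.410276 × 0.2211 / 0.023² = 2261.270.
⌈2261.270⌉ = 2262.

n = 2262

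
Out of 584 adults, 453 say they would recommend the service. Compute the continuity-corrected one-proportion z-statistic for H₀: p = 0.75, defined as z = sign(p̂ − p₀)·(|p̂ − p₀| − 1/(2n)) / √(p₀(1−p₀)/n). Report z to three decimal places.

The sample proportion is 453/584 = 0.77568. p̂ − p₀ = 0.025685.
1/(2n) = 0.000856.
Corrected numerator: |0.025685| − 0.000856 = 0.024829.
SE₀ = √(0.75·0.25/584) = 0.017918.
z = +0.024829/0.017918 = 1.386.

z = 1.386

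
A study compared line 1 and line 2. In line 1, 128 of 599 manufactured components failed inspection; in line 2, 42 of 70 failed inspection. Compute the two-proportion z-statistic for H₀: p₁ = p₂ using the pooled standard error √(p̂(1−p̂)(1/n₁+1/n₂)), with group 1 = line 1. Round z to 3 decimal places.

Sample proportions: p̂₁ = 128/599 = 0.21369 and p̂₂ = 42/70 = 0.60000.
Pooled p̂ = (128+42)/(599+70) = 170/669 = 0.25411.
SE = √[p̂(1−p̂)(1/n₁+1/n₂)] = √[0.25411·0.74589·(1/599+1/70)] ≈ 0.054992.
z = -0.38631/0.054992 = -7.025.

z = -7.025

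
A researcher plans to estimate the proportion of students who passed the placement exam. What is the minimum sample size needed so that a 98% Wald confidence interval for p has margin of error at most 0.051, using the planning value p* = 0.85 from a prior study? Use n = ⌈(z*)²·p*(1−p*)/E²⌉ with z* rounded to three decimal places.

The 98% critical value is z* = 2.326.
p*(1−p*) = 0.1275.
(z*)²·p*(1−p*)/E² = 5.410276·0.1275/0.002601 = 265.210.
Rounding up, n = 266.

n = 266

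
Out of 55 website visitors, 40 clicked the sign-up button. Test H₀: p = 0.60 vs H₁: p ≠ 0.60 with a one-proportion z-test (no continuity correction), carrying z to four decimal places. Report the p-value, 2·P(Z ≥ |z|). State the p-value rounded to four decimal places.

p-value = 0.0540

With x = 40 successes in n = 55, p̂ = 0.72727.
Under H₀, SE = √(p₀(1−p₀)/n) = √(0.60·0.40/55) = √0.004363636 = 0.066058.
Test statistic (full precision, shown to 4 dp): z = (40/55 − 0.60)/SE₀ ≈ 1.9267.
From the standard normal, 2·P(Z ≥ |z|) = 0.0540.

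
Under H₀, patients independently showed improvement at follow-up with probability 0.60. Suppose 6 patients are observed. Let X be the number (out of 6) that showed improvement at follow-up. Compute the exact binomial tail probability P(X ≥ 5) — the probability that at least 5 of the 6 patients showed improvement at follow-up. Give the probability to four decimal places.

X ~ Binomial(n=6, p=0.60).
P(X ≥ 5) = C(6,5)·0.60^5·0.40^1 + C(6,6)·0.60^6·0.40^0.
= 0.186624 + 0.046656 = 0.2333.

P = 0.2333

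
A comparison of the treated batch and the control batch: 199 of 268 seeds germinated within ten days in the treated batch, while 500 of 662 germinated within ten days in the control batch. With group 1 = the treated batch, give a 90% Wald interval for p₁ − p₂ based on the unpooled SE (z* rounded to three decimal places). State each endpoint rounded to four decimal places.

(-0.0646, 0.0391)

p̂₁ = 199/268 = 0.74254, p̂₂ = 500/662 = 0.75529; p̂₁ − p̂₂ = -0.01275.
SE = √(0.000713342 + 0.000279197) = √0.000992539 = 0.031505.
z* = 1.645 at the 90% level. Margin = 1.645·0.031505 = 0.05183.
So the interval runs from -0.0646 to 0.0391.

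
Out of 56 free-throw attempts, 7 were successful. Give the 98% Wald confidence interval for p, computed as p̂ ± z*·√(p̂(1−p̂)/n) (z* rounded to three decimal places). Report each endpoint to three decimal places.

(0.022, 0.228)

p̂ = 7/56 = 0.12500.
SE(p̂) = √(0.12500·0.87500/56) = 0.044194.
For 98% confidence, z* = 2.326.
Margin = 2.326·0.044194 = 0.10280.
So the interval runs from 0.022 to 0.228.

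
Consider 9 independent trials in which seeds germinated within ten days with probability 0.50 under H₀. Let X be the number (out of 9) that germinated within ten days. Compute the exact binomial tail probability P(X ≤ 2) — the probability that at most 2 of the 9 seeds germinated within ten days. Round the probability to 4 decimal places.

P = 0.0898

X ~ Binomial(n=9, p=0.50).
P(X ≤ 2) = C(9,0)·0.50^0·0.50^9 + C(9,1)·0.50^1·0.50^8 + C(9,2)·0.50^2·0.50^7.
= 0.001953 + 0.017578 + 0.070312 = 0.0898.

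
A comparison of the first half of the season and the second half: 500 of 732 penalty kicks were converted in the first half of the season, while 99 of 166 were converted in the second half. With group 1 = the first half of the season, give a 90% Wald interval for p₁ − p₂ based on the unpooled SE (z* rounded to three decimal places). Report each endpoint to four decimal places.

p̂₁ = 500/732 = 0.68306, p̂₂ = 99/166 = 0.59639; p̂₁ − p̂₂ = 0.08667.
Unpooled SE = √(p̂₁(1−p̂₁)/n₁ + p̂₂(1−p̂₂)/n₂) = √(0.000295750 + 0.001450059) = 0.041783.
For 90% confidence, z* = 1.645. Margin = 1.645·0.041783 = 0.06873.
CI: 0.08667 ± 0.06873 = (0.0179, 0.1554).

(0.0179, 0.1554)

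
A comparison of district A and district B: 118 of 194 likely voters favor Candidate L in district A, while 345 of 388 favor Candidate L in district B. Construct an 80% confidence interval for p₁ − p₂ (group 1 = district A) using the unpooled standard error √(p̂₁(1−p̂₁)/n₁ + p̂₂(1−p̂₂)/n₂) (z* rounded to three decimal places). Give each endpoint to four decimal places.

p̂₁ = 0.60825, p̂₂ = 0.88918, so the observed difference is -0.28093.
Unpooled SE = √(p̂₁(1−p̂₁)/n₁ + p̂₂(1−p̂₂)/n₂) = √(0.001228260 + 0.000253976) = 0.038500.
The 80% critical value is z* = 1.282. Margin of error = 0.04936.
So the interval runs from -0.3303 to -0.2316.

(-0.3303, -0.2316)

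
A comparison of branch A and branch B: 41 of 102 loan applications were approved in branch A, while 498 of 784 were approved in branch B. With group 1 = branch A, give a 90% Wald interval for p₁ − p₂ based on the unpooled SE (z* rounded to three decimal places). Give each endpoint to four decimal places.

p̂₁ = 41/102 = 0.40196, p̂₂ = 498/784 = 0.63520; p̂₁ − p̂₂ = -0.23324.
Unpooled SE = √(p̂₁(1−p̂₁)/n₁ + p̂₂(1−p̂₂)/n₂) = √(0.002356748 + 0.000295561) = 0.051501.
The 90% critical value is z* = 1.645. Margin = 1.645·0.051501 = 0.08472.
CI: -0.23324 ± 0.08472 = (-0.3180, -0.1485).

(-0.3180, -0.1485)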